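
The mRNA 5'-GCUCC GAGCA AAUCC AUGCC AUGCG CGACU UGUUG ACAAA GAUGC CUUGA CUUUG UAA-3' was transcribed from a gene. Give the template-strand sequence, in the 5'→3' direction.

Replace U with T to get the coding DNA strand: GCTCCGAGCAAATCCATGCCATGCGCGACTTGTTGACAAAGATGCCTTGACTTTGTAA. The template strand is its reverse complement (complement CGAGGCTCGTTTAGGTACGGTACGCGCTGAACAACTGTTTCTACGGAACTGAAACATT, then reverse).

5'-TTACAAAGTCAAGGCATCTTTGTCAACAAGTCGCGCATGGCATGGATTTGCTCGGAGC-3'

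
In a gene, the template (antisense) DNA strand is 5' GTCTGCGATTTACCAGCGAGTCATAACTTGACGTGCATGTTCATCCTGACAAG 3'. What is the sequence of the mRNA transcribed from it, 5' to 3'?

5'-CUUGUCAGGAUGAACAUGCACGUCAAGUUAUGACUCGCUGGUAAAUCGCAGAC-3'

The mRNA has the sequence of the coding strand (reverse complement of the template) with T→U. Reverse complement of GTCTGCGATTTACCAGCGAGTCATAACTTGACGTGCATGTTCATCCTGACAAG is CTTGTCAGGATGAACATGCACGTCAAGTTATGACTCGCTGGTAAATCGCAGAC; then T→U.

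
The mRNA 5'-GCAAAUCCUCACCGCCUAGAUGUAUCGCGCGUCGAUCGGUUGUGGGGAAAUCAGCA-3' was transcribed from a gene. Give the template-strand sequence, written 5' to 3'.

Replace U with T to get the coding DNA strand: GCAAATCCTCACCGCCTAGATGTATCGCGCGTCGATCGGTTGTGGGGAAATCAGCA. The template strand is its reverse complement (complement CGTTTAGGAGTGGCGGATCTACATAGCGCGCAGCTAGCCAACACCCCTTTAGTCGT, then reverse).

5'-TGCTGATTTCCCCACAACCGATCGACGCGCGATACATCTAGGCGGTGAGGATTTGC-3'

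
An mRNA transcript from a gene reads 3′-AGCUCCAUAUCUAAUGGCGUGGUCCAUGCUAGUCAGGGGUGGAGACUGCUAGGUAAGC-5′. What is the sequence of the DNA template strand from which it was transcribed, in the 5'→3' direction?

Written 5'→3' the mRNA is CGAAUGGAUCGUCAGAGGUGGGGACUGAUCGUACCUGGUGCGGUAAUCUAUACCUCGA, so the coding DNA strand is CGAATGGATCGTCAGAGGTGGGGACTGATCGTACCTGGTGCGGTAATCTATACCTCGA. The template is its reverse complement.

5'-TCGAGGTATAGATTACCGCACCAGGTACGATCAGTCCCCACCTCTGACGATCCATTCG-3'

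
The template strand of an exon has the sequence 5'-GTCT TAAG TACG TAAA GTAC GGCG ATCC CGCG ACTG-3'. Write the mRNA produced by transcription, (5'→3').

5'-CAGUCGCGGGAUCGCCGUACUUUACGUACUUAAGAC-3'

RNA polymerase reads the template 3'→5' and synthesizes mRNA 5'→3' by base-pairing (A→U, T→A, G↔C). The complement of the template is CAGAATTCATGCATTTCATGCCGCTAGGGCGCTGAC; antiparallel, so 5'→3' the coding strand is CAGTCGCGGGATCGCCGTACTTTACGTACTTAAGAC. Replace T with U for the mRNA.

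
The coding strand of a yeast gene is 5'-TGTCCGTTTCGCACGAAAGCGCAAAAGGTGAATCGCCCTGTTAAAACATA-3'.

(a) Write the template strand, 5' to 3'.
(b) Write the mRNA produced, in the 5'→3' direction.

(a) The template strand is the reverse complement of the coding strand: complement ACAGGCAAAGCGTGCTTTCGCGTTTTCCACTTAGCGGGACAATTTTGTAT, then reverse.
(b) mRNA matches the coding strand with T→U.

(a) 5'-TATGTTTTAACAGGGCGATTCACCTTTTGCGCTTTCGTGCGAAACGGACA-3'
(b) 5'-UGUCCGUUUCGCACGAAAGCGCAAAAGGUGAAUCGCCCUGUUAAAACAUA-3'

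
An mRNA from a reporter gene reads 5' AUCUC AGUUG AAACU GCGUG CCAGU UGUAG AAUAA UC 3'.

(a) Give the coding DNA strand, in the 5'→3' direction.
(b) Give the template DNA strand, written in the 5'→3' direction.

(a) The coding strand matches the mRNA with U→T.
(b) The template strand is the reverse complement of the coding strand.

(a) 5'-ATCTCAGTTGAAACTGCGTGCCAGTTGTAGAATAATC-3'
(b) 5'-GATTATTCTACAACTGGCACGCAGTTTCAACTGAGAT-3'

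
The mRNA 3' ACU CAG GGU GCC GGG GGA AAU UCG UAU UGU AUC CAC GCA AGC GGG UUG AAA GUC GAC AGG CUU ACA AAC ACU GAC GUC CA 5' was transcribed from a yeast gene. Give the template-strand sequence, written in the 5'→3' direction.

5'-TGAGTCCCACGGCCCCCTTTAAGCATAACATAGGTGCGTTCGCCCAACTTTCAGCTGTCCGAATGTTTGTGACTGCAGGT-3'

Written 5'→3' the mRNA is ACCUGCAGUCACAAACAUUCGGACAGCUGAAAGUUGGGCGAACGCACCUAUGUUAUGCUUAAAGGGGGCCGUGGGACUCA, so the coding DNA strand is ACCTGCAGTCACAAACATTCGGACAGCTGAAAGTTGGGCGAACGCACCTATGTTATGCTTAAAGGGGGCCGTGGGACTCA. The template is its reverse complement.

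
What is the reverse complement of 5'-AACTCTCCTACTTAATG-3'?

Complement each base (A↔T, G↔C): TTGAGAGGATGAATTAC. Then reverse.

5'-CATTAAGTAGGAGAGTT-3'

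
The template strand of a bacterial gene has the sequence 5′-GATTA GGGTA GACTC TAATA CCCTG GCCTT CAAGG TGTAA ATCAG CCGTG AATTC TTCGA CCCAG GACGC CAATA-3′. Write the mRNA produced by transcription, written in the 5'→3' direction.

The mRNA has the sequence of the coding strand (reverse complement of the template) with T→U. Reverse complement of GATTAGGGTAGACTCTAATACCCTGGCCTTCAAGGTGTAAATCAGCCGTGAATTCTTCGACCCAGGACGCCAATA is TATTGGCGTCCTGGGTCGAAGAATTCACGGCTGATTTACACCTTGAAGGCCAGGGTATTAGAGTCTACCCTAATC; then T→U.

5'-UAUUGGCGUCCUGGGUCGAAGAAUUCACGGCUGAUUUACACCUUGAAGGCCAGGGUAUUAGAGUCUACCCUAAUC-3'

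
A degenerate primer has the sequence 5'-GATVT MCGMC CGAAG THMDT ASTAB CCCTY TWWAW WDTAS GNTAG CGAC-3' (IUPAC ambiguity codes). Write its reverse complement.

5′-GTCGCTANCSTAHWWTWWARAGGGVTASTAHKDACTTCGGKCGKABATC-3′

Standard pairs A↔T, G↔C; ambiguity codes pair Y↔R, M↔K, W↔W, S↔S, B↔V, D↔H, N↔N. Complement (CTABAKGCKGGCTTCADKHATSATVGGGARAWWTWWHATSCNATCGCTG), then reverse for 5'→3'.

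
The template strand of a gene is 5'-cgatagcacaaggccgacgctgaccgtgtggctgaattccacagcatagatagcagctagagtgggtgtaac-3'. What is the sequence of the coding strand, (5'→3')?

5'-GTTACACCCACTCTAGCTGCTATCTATGCTGTGGAATTCAGCCACACGGTCAGCGTCGGCCTTGTGCTATCG-3'

The coding strand is complementary and antiparallel to the template: take the complement (A↔T, G↔C) and reverse.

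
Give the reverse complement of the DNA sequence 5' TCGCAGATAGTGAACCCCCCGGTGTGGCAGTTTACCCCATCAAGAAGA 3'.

Reading the sequence 3'→5' and pairing each base (A↔T, G↔C) gives the reverse complement directly.

5'-TCTTCTTGATGGGGTAAACTGCCACACCGGGGGGTTCACTATCTGCGA-3'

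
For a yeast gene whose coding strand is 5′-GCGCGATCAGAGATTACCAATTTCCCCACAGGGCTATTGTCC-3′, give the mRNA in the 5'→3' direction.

The mRNA is synthesized from the template strand, so it matches the coding strand with T replaced by U.

5'-GCGCGAUCAGAGAUUACCAAUUUCCCCACAGGGCUAUUGUCC-3'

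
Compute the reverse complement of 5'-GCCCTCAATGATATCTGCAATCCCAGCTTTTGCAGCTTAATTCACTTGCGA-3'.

Complement each base (A↔T, G↔C): CGGGAGTTACTATAGACGTTAGGGTCGAAAACGTCGAATTAAGTGAACGCT. Then reverse.

5'-TCGCAAGTGAATTAAGCTGCAAAAGCTGGGATTGCAGATATCATTGAGGGC-3'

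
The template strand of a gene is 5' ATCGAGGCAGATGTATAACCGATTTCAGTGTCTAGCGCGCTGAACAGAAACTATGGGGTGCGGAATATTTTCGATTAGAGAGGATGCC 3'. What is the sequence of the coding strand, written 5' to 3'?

5'-GGCATCCTCTCTAATCGAAAATATTCCGCACCCCATAGTTTCTGTTCAGCGCGCTAGACACTGAAATCGGTTATACATCTGCCTCGAT-3'

The coding strand is complementary and antiparallel to the template: take the complement (A↔T, G↔C) and reverse.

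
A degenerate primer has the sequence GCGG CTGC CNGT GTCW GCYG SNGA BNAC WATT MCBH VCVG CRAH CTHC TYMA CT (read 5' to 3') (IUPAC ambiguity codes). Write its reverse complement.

5'-AGTKRAGDAGDTYGCBGBDVGKAATWGTNVTCNSCRGCWGACACNGGCAGCCGC-3'

Standard pairs A↔T, G↔C; ambiguity codes pair R↔Y, M↔K, W↔W, S↔S, B↔V, H↔D, N↔N. Complement (CGCCGACGGNCACAGWCGRCSNCTVNTGWTAAKGVDBGBCGYTDGADGARKTGA), then reverse for 5'→3'.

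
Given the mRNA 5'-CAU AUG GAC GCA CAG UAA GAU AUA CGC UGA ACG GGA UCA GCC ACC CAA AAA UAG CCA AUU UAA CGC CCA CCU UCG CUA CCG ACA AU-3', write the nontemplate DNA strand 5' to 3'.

5'-CATATGGACGCACAGTAAGATATACGCTGAACGGGATCAGCCACCCAAAAATAGCCAATTTAACGCCCACCTTCGCTACCGACAAT-3'

The coding DNA strand has the same 5'→3' sequence as the mRNA with U replaced by T.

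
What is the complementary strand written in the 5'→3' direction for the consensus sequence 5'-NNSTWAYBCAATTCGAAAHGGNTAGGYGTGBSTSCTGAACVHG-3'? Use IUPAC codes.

Standard pairs A↔T, G↔C; ambiguity codes pair Y↔R, W↔W, S↔S, B↔V, H↔D, N↔N. Complement (NNSAWTRVGTTAAGCTTTDCCNATCCRCACVSASGACTTGBDC), then reverse for 5'→3'.

5'-CDBGTTCAGSASVCACRCCTANCCDTTTCGAATTGVRTWASNN-3'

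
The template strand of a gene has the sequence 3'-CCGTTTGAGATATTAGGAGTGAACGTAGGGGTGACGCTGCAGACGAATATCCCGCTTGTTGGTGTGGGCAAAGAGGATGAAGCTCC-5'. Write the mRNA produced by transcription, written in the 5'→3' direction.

Reading the template 3'→5' as shown, RNA polymerase pairs each base (A→U, T→A, G↔C) to build mRNA 5'→3' directly.

5'-GGCAAACUCUAUAAUCCUCACUUGCAUCCCCACUGCGACGUCUGCUUAUAGGGCGAACAACCACACCCGUUUCUCCUACUUCGAGG-3'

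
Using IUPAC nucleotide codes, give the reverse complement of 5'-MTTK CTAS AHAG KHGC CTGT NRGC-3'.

5'-GCYNACAGGCDMCTDTSTAGMAAK-3'

Standard pairs A↔T, G↔C; ambiguity codes pair R↔Y, M↔K, S↔S, H↔D, N↔N. Complement (KAAMGATSTDTCMDCGGACANYCG), then reverse for 5'→3'.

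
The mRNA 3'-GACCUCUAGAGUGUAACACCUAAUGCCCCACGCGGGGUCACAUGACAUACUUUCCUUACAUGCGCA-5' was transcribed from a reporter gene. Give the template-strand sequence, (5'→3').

Written 5'→3' the mRNA is ACGCGUACAUUCCUUUCAUACAGUACACUGGGGCGCACCCCGUAAUCCACAAUGUGAGAUCUCCAG, so the coding DNA strand is ACGCGTACATTCCTTTCATACAGTACACTGGGGCGCACCCCGTAATCCACAATGTGAGATCTCCAG. The template is its reverse complement.

5'-CTGGAGATCTCACATTGTGGATTACGGGGTGCGCCCCAGTGTACTGTATGAAAGGAATGTACGCGT-3'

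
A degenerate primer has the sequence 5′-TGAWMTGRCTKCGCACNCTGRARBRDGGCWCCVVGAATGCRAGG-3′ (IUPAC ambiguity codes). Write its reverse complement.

Standard pairs A↔T, G↔C; ambiguity codes pair R↔Y, M↔K, W↔W, B↔V, D↔H, N↔N. Complement (ACTWKACYGAMGCGTGNGACYTYVYHCCGWGGBBCTTACGYTCC), then reverse for 5'→3'.

5′-CCTYGCATTCBBGGWGCCHYVYTYCAGNGTGCGMAGYCAKWTCA-3′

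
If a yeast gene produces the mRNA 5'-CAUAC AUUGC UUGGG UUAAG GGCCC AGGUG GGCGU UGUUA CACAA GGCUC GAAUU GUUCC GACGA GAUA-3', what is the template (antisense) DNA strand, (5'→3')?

5'-TATCTCGTCGGAACAATTCGAGCCTTGTGTAACAACGCCCACCTGGGCCCTTAACCCAAGCAATGTATG-3'

Replace U with T to get the coding DNA strand: CATACATTGCTTGGGTTAAGGGCCCAGGTGGGCGTTGTTACACAAGGCTCGAATTGTTCCGACGAGATA. The template strand is its reverse complement (complement GTATGTAACGAACCCAATTCCCGGGTCCACCCGCAACAATGTGTTCCGAGCTTAACAAGGCTGCTCTAT, then reverse).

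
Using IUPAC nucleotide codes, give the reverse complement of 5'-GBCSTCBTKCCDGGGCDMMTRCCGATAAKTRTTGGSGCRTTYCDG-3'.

Standard pairs A↔T, G↔C; ambiguity codes pair R↔Y, M↔K, S↔S, B↔V, D↔H. Complement (CVGSAGVAMGGHCCCGHKKAYGGCTATTMAYAACCSCGYAARGHC), then reverse for 5'→3'.

5′-CHGRAAYGCSCCAAYAMTTATCGGYAKKHGCCCHGGMAVGASGVC-3′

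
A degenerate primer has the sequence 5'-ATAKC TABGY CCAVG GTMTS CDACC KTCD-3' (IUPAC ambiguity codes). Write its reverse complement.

Standard pairs A↔T, G↔C; ambiguity codes pair Y↔R, M↔K, S↔S, B↔V, D↔H. Complement (TATMGATVCRGGTBCCAKASGHTGGMAGH), then reverse for 5'→3'.

5'-HGAMGGTHGSAKACCBTGGRCVTAGMTAT-3'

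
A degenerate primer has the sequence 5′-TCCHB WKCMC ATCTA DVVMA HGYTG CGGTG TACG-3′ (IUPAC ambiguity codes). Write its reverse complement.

5′-CGTACACCGCARCDTKBBHTAGATGKGMWVDGGA-3′

Standard pairs A↔T, G↔C; ambiguity codes pair Y↔R, M↔K, W↔W, B↔V, D↔H. Complement (AGGDVWMGKGTAGATHBBKTDCRACGCCACATGC), then reverse for 5'→3'.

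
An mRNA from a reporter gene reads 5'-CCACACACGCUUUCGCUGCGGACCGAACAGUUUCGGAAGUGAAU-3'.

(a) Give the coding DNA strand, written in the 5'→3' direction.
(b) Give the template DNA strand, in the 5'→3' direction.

(a) 5'-CCACACACGCTTTCGCTGCGGACCGAACAGTTTCGGAAGTGAAT-3'
(b) 5'-ATTCACTTCCGAAACTGTTCGGTCCGCAGCGAAAGCGTGTGTGG-3'

(a) The coding strand matches the mRNA with U→T.
(b) The template strand is the reverse complement of the coding strand.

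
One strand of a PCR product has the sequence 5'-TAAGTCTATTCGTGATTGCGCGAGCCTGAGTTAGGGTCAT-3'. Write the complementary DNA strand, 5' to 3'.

Pairing A↔T and G↔C gives ATTCAGATAAGCACTAACGCGCTCGGACTCAATCCCAGTA, running 3'→5'. Reverse for the 5'→3' convention.

5'-ATGACCCTAACTCAGGCTCGCGCAATCACGAATAGACTTA-3'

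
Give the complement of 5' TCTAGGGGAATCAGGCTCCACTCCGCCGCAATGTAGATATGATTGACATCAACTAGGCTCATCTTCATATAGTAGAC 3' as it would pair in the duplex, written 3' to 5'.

Base-pairing A↔T, G↔C gives the complement. The complementary strand is antiparallel, so paired with a 5'→3' strand it runs 3'→5'.

3'-AGATCCCCTTAGTCCGAGGTGAGGCGGCGTTACATCTATACTAACTGTAGTTGATCCGAGTAGAAGTATATCATCTG-5'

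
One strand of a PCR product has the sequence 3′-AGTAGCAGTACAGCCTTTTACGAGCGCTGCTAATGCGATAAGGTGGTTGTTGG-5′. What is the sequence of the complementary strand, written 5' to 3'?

5′-TCATCGTCATGTCGGAAAATGCTCGCGACGATTACGCTATTCCACCAACAACC-3′

The strand is given 3'→5', so its complement runs 5'→3' in the same left-to-right order: pair each base A↔T, G↔C.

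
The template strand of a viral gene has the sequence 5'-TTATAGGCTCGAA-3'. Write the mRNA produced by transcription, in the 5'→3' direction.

The mRNA has the sequence of the coding strand (reverse complement of the template) with T→U. Reverse complement of TTATAGGCTCGAA is TTCGAGCCTATAA; then T→U.

5'-UUCGAGCCUAUAA-3'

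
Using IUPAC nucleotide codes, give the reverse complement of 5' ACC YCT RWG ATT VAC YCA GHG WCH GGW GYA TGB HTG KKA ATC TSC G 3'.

5'-CGSAGATTMMCADVCATRCWCCDGWCDCTGRGTBAATCWYAGRGGT-3'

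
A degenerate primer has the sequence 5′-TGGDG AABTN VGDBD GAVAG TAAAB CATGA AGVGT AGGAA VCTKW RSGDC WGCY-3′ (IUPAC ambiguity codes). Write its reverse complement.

Standard pairs A↔T, G↔C; ambiguity codes pair R↔Y, K↔M, W↔W, S↔S, B↔V, D↔H, N↔N. Complement (ACCHCTTVANBCHVHCTBTCATTTVGTACTTCBCATCCTTBGAMWYSCHGWCGR), then reverse for 5'→3'.

5'-RGCWGHCSYWMAGBTTCCTACBCTTCATGVTTTACTBTCHVHCBNAVTTCHCCA-3'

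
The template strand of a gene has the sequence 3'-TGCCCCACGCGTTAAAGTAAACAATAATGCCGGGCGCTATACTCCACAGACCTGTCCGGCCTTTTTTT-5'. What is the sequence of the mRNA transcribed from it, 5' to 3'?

Reading the template 3'→5' as shown, RNA polymerase pairs each base (A→U, T→A, G↔C) to build mRNA 5'→3' directly.

5'-ACGGGGUGCGCAAUUUCAUUUGUUAUUACGGCCCGCGAUAUGAGGUGUCUGGACAGGCCGGAAAAAAA-3'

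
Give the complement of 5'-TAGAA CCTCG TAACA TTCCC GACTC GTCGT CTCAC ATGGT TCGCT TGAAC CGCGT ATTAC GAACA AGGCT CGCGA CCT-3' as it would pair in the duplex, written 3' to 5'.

3'-ATCTTGGAGCATTGTAAGGGCTGAGCAGCAGAGTGTACCAAGCGAACTTGGCGCATAATGCTTGTTCCGAGCGCTGGA-5'

Base-pairing A↔T, G↔C gives the complement. The complementary strand is antiparallel, so paired with a 5'→3' strand it runs 3'→5'.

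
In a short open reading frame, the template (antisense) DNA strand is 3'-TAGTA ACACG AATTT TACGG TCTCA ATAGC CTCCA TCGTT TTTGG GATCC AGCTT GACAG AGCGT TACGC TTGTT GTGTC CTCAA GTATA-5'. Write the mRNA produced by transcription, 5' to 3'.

5′-AUCAUUGUGCUUAAAAUGCCAGAGUUAUCGGAGGUAGCAAAAACCCUAGGUCGAACUGUCUCGCAAUGCGAACAACACAGGAGUUCAUAU-3′

Reading the template 3'→5' as shown, RNA polymerase pairs each base (A→U, T→A, G↔C) to build mRNA 5'→3' directly.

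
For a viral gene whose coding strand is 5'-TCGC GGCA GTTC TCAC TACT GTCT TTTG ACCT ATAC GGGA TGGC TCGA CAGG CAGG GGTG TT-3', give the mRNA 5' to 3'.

The mRNA is synthesized from the template strand, so it matches the coding strand with T replaced by U.

5'-UCGCGGCAGUUCUCACUACUGUCUUUUGACCUAUACGGGAUGGCUCGACAGGCAGGGGUGUU-3'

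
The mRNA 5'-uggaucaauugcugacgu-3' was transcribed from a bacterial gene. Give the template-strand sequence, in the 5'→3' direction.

Replace U with T to get the coding DNA strand: TGGATCAATTGCTGACGT. The template strand is its reverse complement (complement ACCTAGTTAACGACTGCA, then reverse).

5'-ACGTCAGCAATTGATCCA-3'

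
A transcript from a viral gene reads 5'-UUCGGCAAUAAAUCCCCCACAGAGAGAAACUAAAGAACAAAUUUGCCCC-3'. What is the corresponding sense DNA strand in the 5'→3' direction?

5'-TTCGGCAATAAATCCCCCACAGAGAGAAACTAAAGAACAAATTTGCCCC-3'

The coding DNA strand has the same 5'→3' sequence as the mRNA with U replaced by T.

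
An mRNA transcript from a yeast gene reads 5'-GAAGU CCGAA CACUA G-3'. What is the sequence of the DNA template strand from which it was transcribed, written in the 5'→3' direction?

5'-CTAGTGTTCGGACTTC-3'

Replace U with T to get the coding DNA strand: GAAGTCCGAACACTAG. The template strand is its reverse complement (complement CTTCAGGCTTGTGATC, then reverse).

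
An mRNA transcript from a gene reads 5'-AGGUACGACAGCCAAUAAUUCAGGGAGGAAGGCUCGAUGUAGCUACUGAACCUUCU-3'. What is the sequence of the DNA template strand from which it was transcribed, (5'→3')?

5'-AGAAGGTTCAGTAGCTACATCGAGCCTTCCTCCCTGAATTATTGGCTGTCGTACCT-3'

Replace U with T to get the coding DNA strand: AGGTACGACAGCCAATAATTCAGGGAGGAAGGCTCGATGTAGCTACTGAACCTTCT. The template strand is its reverse complement (complement TCCATGCTGTCGGTTATTAAGTCCCTCCTTCCGAGCTACATCGATGACTTGGAAGA, then reverse).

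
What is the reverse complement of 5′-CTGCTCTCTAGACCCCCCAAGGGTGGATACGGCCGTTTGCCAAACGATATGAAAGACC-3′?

Complement each base (A↔T, G↔C): GACGAGAGATCTGGGGGGTTCCCACCTATGCCGGCAAACGGTTTGCTATACTTTCTGG. Then reverse.

5'-GGTCTTTCATATCGTTTGGCAAACGGCCGTATCCACCCTTGGGGGGTCTAGAGAGCAG-3'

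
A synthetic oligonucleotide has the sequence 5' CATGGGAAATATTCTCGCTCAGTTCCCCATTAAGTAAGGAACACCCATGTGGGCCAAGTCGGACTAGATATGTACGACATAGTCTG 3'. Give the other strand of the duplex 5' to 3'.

5'-CAGACTATGTCGTACATATCTAGTCCGACTTGGCCCACATGGGTGTTCCTTACTTAATGGGGAACTGAGCGAGAATATTTCCCATG-3'

The complement of CATGGGAAATATTCTCGCTCAGTTCCCCATTAAGTAAGGAACACCCATGTGGGCCAAGTCGGACTAGATATGTACGACATAGTCTG is GTACCCTTTATAAGAGCGAGTCAAGGGGTAATTCATTCCTTGTGGGTACACCCGGTTCAGCCTGATCTATACATGCTGTATCAGAC (A↔T, G↔C). DNA strands are antiparallel, so the complementary strand runs 3'→5'; reversing gives the 5'→3' form.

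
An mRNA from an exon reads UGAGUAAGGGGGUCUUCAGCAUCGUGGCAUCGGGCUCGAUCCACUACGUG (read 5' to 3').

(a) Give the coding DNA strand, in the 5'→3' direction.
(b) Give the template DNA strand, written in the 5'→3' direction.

(a) The coding strand matches the mRNA with U→T.
(b) The template strand is the reverse complement of the coding strand.

(a) 5′-TGAGTAAGGGGGTCTTCAGCATCGTGGCATCGGGCTCGATCCACTACGTG-3′
(b) 5'-CACGTAGTGGATCGAGCCCGATGCCACGATGCTGAAGACCCCCTTACTCA-3'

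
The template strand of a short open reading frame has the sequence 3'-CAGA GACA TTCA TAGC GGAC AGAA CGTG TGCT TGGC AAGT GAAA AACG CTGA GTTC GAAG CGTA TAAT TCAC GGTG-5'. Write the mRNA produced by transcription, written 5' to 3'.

5'-GUCUCUGUAAGUAUCGCCUGUCUUGCACACGAACCGUUCACUUUUUGCGACUCAAGCUUCGCAUAUUAAGUGCCAC-3'

Reading the template 3'→5' as shown, RNA polymerase pairs each base (A→U, T→A, G↔C) to build mRNA 5'→3' directly.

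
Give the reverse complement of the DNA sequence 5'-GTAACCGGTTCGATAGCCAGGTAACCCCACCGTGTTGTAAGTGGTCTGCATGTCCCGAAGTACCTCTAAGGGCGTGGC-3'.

5'-GCCACGCCCTTAGAGGTACTTCGGGACATGCAGACCACTTACAACACGGTGGGGTTACCTGGCTATCGAACCGGTTAC-3'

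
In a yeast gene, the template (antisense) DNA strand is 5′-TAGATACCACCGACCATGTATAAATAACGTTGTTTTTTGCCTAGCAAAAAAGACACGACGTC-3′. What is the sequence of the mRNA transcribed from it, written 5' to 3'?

The mRNA has the sequence of the coding strand (reverse complement of the template) with T→U. Reverse complement of TAGATACCACCGACCATGTATAAATAACGTTGTTTTTTGCCTAGCAAAAAAGACACGACGTC is GACGTCGTGTCTTTTTTGCTAGGCAAAAAACAACGTTATTTATACATGGTCGGTGGTATCTA; then T→U.

5'-GACGUCGUGUCUUUUUUGCUAGGCAAAAAACAACGUUAUUUAUACAUGGUCGGUGGUAUCUA-3'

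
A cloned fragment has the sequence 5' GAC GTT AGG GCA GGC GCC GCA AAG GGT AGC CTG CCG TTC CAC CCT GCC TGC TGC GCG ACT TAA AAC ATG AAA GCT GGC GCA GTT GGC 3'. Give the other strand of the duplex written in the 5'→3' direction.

The complement of GACGTTAGGGCAGGCGCCGCAAAGGGTAGCCTGCCGTTCCACCCTGCCTGCTGCGCGACTTAAAACATGAAAGCTGGCGCAGTTGGC is CTGCAATCCCGTCCGCGGCGTTTCCCATCGGACGGCAAGGTGGGACGGACGACGCGCTGAATTTTGTACTTTCGACCGCGTCAACCG (A↔T, G↔C). DNA strands are antiparallel, so the complementary strand runs 3'→5'; reversing gives the 5'→3' form.

5'-GCCAACTGCGCCAGCTTTCATGTTTTAAGTCGCGCAGCAGGCAGGGTGGAACGGCAGGCTACCCTTTGCGGCGCCTGCCCTAACGTC-3'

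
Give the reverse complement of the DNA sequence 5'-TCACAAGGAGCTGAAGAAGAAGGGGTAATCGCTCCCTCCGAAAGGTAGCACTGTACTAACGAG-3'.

5'-CTCGTTAGTACAGTGCTACCTTTCGGAGGGAGCGATTACCCCTTCTTCTTCAGCTCCTTGTGA-3'

Reading the sequence 3'→5' and pairing each base (A↔T, G↔C) gives the reverse complement directly.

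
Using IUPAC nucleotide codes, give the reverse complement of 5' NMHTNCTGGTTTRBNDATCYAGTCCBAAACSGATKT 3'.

5'-AMATCSGTTTVGGACTRGATHNVYAAACCAGNADKN-3'

Standard pairs A↔T, G↔C; ambiguity codes pair R↔Y, M↔K, S↔S, B↔V, D↔H, N↔N. Complement (NKDANGACCAAAYVNHTAGRTCAGGVTTTGSCTAMA), then reverse for 5'→3'.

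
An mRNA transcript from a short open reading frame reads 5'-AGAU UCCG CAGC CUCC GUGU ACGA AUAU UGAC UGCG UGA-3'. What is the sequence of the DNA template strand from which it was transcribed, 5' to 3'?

Replace U with T to get the coding DNA strand: AGATTCCGCAGCCTCCGTGTACGAATATTGACTGCGTGA. The template strand is its reverse complement (complement TCTAAGGCGTCGGAGGCACATGCTTATAACTGACGCACT, then reverse).

5'-TCACGCAGTCAATATTCGTACACGGAGGCTGCGGAATCT-3'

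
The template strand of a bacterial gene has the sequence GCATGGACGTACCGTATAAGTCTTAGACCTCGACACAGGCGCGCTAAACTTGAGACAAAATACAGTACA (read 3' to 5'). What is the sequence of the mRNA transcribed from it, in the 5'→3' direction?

5'-CGUACCUGCAUGGCAUAUUCAGAAUCUGGAGCUGUGUCCGCGCGAUUUGAACUCUGUUUUAUGUCAUGU-3'

Reading the template 3'→5' as shown, RNA polymerase pairs each base (A→U, T→A, G↔C) to build mRNA 5'→3' directly.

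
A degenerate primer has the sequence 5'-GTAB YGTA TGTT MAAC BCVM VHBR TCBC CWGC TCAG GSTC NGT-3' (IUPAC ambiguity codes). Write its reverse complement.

Standard pairs A↔T, G↔C; ambiguity codes pair R↔Y, M↔K, W↔W, S↔S, B↔V, H↔D, N↔N. Complement (CATVRCATACAAKTTGVGBKBDVYAGVGGWCGAGTCCSAGNCA), then reverse for 5'→3'.

5'-ACNGASCCTGAGCWGGVGAYVDBKBGVGTTKAACATACRVTAC-3'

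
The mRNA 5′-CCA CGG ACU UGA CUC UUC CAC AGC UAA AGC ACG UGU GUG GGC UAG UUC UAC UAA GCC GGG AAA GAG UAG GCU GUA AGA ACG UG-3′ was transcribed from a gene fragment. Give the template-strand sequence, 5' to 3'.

Replace U with T to get the coding DNA strand: CCACGGACTTGACTCTTCCACAGCTAAAGCACGTGTGTGGGCTAGTTCTACTAAGCCGGGAAAGAGTAGGCTGTAAGAACGTG. The template strand is its reverse complement (complement GGTGCCTGAACTGAGAAGGTGTCGATTTCGTGCACACACCCGATCAAGATGATTCGGCCCTTTCTCATCCGACATTCTTGCAC, then reverse).

5'-CACGTTCTTACAGCCTACTCTTTCCCGGCTTAGTAGAACTAGCCCACACACGTGCTTTAGCTGTGGAAGAGTCAAGTCCGTGG-3'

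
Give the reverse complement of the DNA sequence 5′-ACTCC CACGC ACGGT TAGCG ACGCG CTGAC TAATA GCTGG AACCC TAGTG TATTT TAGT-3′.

5'-ACTAAAATACACTAGGGTTCCAGCTATTAGTCAGCGCGTCGCTAACCGTGCGTGGGAGT-3'

Reading the sequence 3'→5' and pairing each base (A↔T, G↔C) gives the reverse complement directly.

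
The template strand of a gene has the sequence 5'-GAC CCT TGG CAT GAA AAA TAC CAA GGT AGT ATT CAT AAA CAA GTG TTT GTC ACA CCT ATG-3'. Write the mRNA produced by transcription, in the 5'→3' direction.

5'-CAUAGGUGUGACAAACACUUGUUUAUGAAUACUACCUUGGUAUUUUUCAUGCCAAGGGUC-3'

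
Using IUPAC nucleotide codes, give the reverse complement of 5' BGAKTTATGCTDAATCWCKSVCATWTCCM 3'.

Standard pairs A↔T, G↔C; ambiguity codes pair M↔K, W↔W, S↔S, B↔V, D↔H. Complement (VCTMAATACGAHTTAGWGMSBGTAWAGGK), then reverse for 5'→3'.

5'-KGGAWATGBSMGWGATTHAGCATAAMTCV-3'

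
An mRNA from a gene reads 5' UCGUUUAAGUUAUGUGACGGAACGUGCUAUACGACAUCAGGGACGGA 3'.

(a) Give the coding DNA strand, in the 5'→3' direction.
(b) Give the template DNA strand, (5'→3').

(a) 5'-TCGTTTAAGTTATGTGACGGAACGTGCTATACGACATCAGGGACGGA-3'
(b) 5′-TCCGTCCCTGATGTCGTATAGCACGTTCCGTCACATAACTTAAACGA-3′

(a) The coding strand matches the mRNA with U→T.
(b) The template strand is the reverse complement of the coding strand.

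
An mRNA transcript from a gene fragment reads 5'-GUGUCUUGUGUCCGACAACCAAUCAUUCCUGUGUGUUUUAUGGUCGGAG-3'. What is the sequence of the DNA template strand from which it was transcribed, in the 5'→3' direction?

5′-CTCCGACCATAAAACACACAGGAATGATTGGTTGTCGGACACAAGACAC-3′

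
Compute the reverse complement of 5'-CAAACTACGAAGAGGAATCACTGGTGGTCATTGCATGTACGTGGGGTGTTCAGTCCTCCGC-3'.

Reading the sequence 3'→5' and pairing each base (A↔T, G↔C) gives the reverse complement directly.

5'-GCGGAGGACTGAACACCCCACGTACATGCAATGACCACCAGTGATTCCTCTTCGTAGTTTG-3'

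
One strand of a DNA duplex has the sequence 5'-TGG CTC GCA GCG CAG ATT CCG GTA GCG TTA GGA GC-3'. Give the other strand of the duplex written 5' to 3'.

5'-GCTCCTAACGCTACCGGAATCTGCGCTGCGAGCCA-3'

Pairing A↔T and G↔C gives ACCGAGCGTCGCGTCTAAGGCCATCGCAATCCTCG, running 3'→5'. Reverse for the 5'→3' convention.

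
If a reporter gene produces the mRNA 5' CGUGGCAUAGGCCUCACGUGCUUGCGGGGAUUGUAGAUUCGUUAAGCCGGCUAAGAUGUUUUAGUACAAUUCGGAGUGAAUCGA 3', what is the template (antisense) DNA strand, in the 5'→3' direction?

5'-TCGATTCACTCCGAATTGTACTAAAACATCTTAGCCGGCTTAACGAATCTACAATCCCCGCAAGCACGTGAGGCCTATGCCACG-3'

Replace U with T to get the coding DNA strand: CGTGGCATAGGCCTCACGTGCTTGCGGGGATTGTAGATTCGTTAAGCCGGCTAAGATGTTTTAGTACAATTCGGAGTGAATCGA. The template strand is its reverse complement (complement GCACCGTATCCGGAGTGCACGAACGCCCCTAACATCTAAGCAATTCGGCCGATTCTACAAAATCATGTTAAGCCTCACTTAGCT, then reverse).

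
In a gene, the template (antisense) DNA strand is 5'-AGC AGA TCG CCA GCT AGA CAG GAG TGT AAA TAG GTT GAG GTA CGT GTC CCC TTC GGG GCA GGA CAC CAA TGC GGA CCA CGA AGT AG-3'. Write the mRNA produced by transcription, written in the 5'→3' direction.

The mRNA has the sequence of the coding strand (reverse complement of the template) with T→U. Reverse complement of AGCAGATCGCCAGCTAGACAGGAGTGTAAATAGGTTGAGGTACGTGTCCCCTTCGGGGCAGGACACCAATGCGGACCACGAAGTAG is CTACTTCGTGGTCCGCATTGGTGTCCTGCCCCGAAGGGGACACGTACCTCAACCTATTTACACTCCTGTCTAGCTGGCGATCTGCT; then T→U.

5′-CUACUUCGUGGUCCGCAUUGGUGUCCUGCCCCGAAGGGGACACGUACCUCAACCUAUUUACACUCCUGUCUAGCUGGCGAUCUGCU-3′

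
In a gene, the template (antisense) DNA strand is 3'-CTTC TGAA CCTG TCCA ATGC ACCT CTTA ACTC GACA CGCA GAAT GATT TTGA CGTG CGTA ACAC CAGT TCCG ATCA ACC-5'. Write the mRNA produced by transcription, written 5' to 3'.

5'-GAAGACUUGGACAGGUUACGUGGAGAAUUGAGCUGUGCGUCUUACUAAAACUGCACGCAUUGUGGUCAAGGCUAGUUGG-3'

Reading the template 3'→5' as shown, RNA polymerase pairs each base (A→U, T→A, G↔C) to build mRNA 5'→3' directly.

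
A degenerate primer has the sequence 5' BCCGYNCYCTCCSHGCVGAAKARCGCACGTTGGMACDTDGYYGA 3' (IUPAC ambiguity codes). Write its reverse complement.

5'-TCRRCHAHGTKCCAACGTGCGYTMTTCBGCDSGGAGRGNRCGGV-3'

Standard pairs A↔T, G↔C; ambiguity codes pair R↔Y, M↔K, S↔S, B↔V, D↔H, N↔N. Complement (VGGCRNGRGAGGSDCGBCTTMTYGCGTGCAACCKTGHAHCRRCT), then reverse for 5'→3'.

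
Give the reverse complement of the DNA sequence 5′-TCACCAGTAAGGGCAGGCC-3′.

Complement each base (A↔T, G↔C): AGTGGTCATTCCCGTCCGG. Then reverse.

5'-GGCCTGCCCTTACTGGTGA-3'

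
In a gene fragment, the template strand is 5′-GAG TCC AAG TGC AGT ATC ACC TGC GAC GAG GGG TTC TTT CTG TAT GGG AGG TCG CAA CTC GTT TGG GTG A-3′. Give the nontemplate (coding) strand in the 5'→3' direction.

5'-TCACCCAAACGAGTTGCGACCTCCCATACAGAAAGAACCCCTCGTCGCAGGTGATACTGCACTTGGACTC-3'

The coding strand is complementary and antiparallel to the template: take the complement (A↔T, G↔C) and reverse.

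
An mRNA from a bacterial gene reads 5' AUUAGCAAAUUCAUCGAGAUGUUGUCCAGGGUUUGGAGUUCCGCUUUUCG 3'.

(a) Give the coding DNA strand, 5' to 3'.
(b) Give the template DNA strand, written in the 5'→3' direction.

(a) 5'-ATTAGCAAATTCATCGAGATGTTGTCCAGGGTTTGGAGTTCCGCTTTTCG-3'
(b) 5'-CGAAAAGCGGAACTCCAAACCCTGGACAACATCTCGATGAATTTGCTAAT-3'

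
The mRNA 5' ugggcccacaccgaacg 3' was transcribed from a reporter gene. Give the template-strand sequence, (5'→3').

5'-CGTTCGGTGTGGGCCCA-3'

Replace U with T to get the coding DNA strand: TGGGCCCACACCGAACG. The template strand is its reverse complement (complement ACCCGGGTGTGGCTTGC, then reverse).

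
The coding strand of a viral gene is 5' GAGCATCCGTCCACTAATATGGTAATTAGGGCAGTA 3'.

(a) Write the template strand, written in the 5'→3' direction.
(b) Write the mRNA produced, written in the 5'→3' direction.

(a) 5′-TACTGCCCTAATTACCATATTAGTGGACGGATGCTC-3′
(b) 5'-GAGCAUCCGUCCACUAAUAUGGUAAUUAGGGCAGUA-3'

(a) The template strand is the reverse complement of the coding strand: complement CTCGTAGGCAGGTGATTATACCATTAATCCCGTCAT, then reverse.
(b) mRNA matches the coding strand with T→U.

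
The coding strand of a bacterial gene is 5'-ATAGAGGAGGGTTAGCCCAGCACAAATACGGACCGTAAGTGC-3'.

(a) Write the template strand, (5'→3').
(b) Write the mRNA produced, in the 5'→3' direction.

(a) The template strand is the reverse complement of the coding strand: complement TATCTCCTCCCAATCGGGTCGTGTTTATGCCTGGCATTCACG, then reverse.
(b) mRNA matches the coding strand with T→U.

(a) 5′-GCACTTACGGTCCGTATTTGTGCTGGGCTAACCCTCCTCTAT-3′
(b) 5'-AUAGAGGAGGGUUAGCCCAGCACAAAUACGGACCGUAAGUGC-3'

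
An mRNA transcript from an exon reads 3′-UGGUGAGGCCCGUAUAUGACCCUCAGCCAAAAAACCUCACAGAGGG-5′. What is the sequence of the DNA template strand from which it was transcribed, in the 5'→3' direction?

5'-ACCACTCCGGGCATATACTGGGAGTCGGTTTTTTGGAGTGTCTCCC-3'

Written 5'→3' the mRNA is GGGAGACACUCCAAAAAACCGACUCCCAGUAUAUGCCCGGAGUGGU, so the coding DNA strand is GGGAGACACTCCAAAAAACCGACTCCCAGTATATGCCCGGAGTGGT. The template is its reverse complement.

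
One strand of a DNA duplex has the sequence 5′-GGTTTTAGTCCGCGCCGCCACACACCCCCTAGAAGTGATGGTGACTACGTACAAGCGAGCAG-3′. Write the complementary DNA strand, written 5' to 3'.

5'-CTGCTCGCTTGTACGTAGTCACCATCACTTCTAGGGGGTGTGTGGCGGCGCGGACTAAAACC-3'

Pairing A↔T and G↔C gives CCAAAATCAGGCGCGGCGGTGTGTGGGGGATCTTCACTACCACTGATGCATGTTCGCTCGTC, running 3'→5'. Reverse for the 5'→3' convention.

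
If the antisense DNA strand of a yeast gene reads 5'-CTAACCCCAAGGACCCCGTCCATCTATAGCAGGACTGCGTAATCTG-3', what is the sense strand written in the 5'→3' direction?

5'-CAGATTACGCAGTCCTGCTATAGATGGACGGGGTCCTTGGGGTTAG-3'

The coding strand is complementary and antiparallel to the template: take the complement (A↔T, G↔C) and reverse.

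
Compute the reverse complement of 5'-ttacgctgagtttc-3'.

5'-GAAACTCAGCGTAA-3'

Complement each base (A↔T, G↔C): AATGCGACTCAAAG. Then reverse.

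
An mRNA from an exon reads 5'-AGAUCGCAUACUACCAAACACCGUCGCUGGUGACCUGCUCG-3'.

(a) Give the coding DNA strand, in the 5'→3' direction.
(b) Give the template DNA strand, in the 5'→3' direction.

(a) 5'-AGATCGCATACTACCAAACACCGTCGCTGGTGACCTGCTCG-3'
(b) 5′-CGAGCAGGTCACCAGCGACGGTGTTTGGTAGTATGCGATCT-3′

(a) The coding strand matches the mRNA with U→T.
(b) The template strand is the reverse complement of the coding strand.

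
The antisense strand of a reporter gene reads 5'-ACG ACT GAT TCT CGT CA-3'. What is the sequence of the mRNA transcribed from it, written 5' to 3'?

RNA polymerase reads the template 3'→5' and synthesizes mRNA 5'→3' by base-pairing (A→U, T→A, G↔C). The complement of the template is TGCTGACTAAGAGCAGT; antiparallel, so 5'→3' the coding strand is TGACGAGAATCAGTCGT. Replace T with U for the mRNA.

5′-UGACGAGAAUCAGUCGU-3′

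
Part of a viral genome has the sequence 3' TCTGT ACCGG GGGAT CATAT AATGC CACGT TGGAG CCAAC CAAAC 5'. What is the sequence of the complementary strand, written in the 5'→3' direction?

The strand is given 3'→5', so its complement runs 5'→3' in the same left-to-right order: pair each base A↔T, G↔C.

5′-AGACATGGCCCCCTAGTATATTACGGTGCAACCTCGGTTGGTTTG-3′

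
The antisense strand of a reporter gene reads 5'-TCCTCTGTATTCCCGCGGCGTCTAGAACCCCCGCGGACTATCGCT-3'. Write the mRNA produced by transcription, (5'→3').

The mRNA has the sequence of the coding strand (reverse complement of the template) with T→U. Reverse complement of TCCTCTGTATTCCCGCGGCGTCTAGAACCCCCGCGGACTATCGCT is AGCGATAGTCCGCGGGGGTTCTAGACGCCGCGGGAATACAGAGGA; then T→U.

5'-AGCGAUAGUCCGCGGGGGUUCUAGACGCCGCGGGAAUACAGAGGA-3'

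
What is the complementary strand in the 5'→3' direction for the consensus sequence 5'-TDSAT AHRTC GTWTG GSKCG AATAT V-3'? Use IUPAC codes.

5'-BATATTCGMSCCAWACGAYDTATSHA-3'

Standard pairs A↔T, G↔C; ambiguity codes pair R↔Y, K↔M, W↔W, S↔S, D↔H, V↔B. Complement (AHSTATDYAGCAWACCSMGCTTATAB), then reverse for 5'→3'.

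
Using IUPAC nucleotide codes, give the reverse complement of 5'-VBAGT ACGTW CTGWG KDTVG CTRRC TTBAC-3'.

5'-GTVAAGYYAGCBAHMCWCAGWACGTACTVB-3'

Standard pairs A↔T, G↔C; ambiguity codes pair R↔Y, K↔M, W↔W, B↔V, D↔H. Complement (BVTCATGCAWGACWCMHABCGAYYGAAVTG), then reverse for 5'→3'.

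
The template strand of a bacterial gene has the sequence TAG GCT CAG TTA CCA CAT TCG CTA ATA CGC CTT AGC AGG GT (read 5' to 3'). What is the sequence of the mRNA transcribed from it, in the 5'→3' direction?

5'-ACCCUGCUAAGGCGUAUUAGCGAAUGUGGUAACUGAGCCUA-3'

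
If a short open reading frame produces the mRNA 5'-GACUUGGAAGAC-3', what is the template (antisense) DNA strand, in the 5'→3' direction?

5'-GTCTTCCAAGTC-3'

Replace U with T to get the coding DNA strand: GACTTGGAAGAC. The template strand is its reverse complement (complement CTGAACCTTCTG, then reverse).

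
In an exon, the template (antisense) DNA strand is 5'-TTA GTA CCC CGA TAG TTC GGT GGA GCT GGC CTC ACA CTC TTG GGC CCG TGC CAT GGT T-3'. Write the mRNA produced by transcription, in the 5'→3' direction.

5'-AACCAUGGCACGGGCCCAAGAGUGUGAGGCCAGCUCCACCGAACUAUCGGGGUACUAA-3'

RNA polymerase reads the template 3'→5' and synthesizes mRNA 5'→3' by base-pairing (A→U, T→A, G↔C). The complement of the template is AATCATGGGGCTATCAAGCCACCTCGACCGGAGTGTGAGAACCCGGGCACGGTACCAA; antiparallel, so 5'→3' the coding strand is AACCATGGCACGGGCCCAAGAGTGTGAGGCCAGCTCCACCGAACTATCGGGGTACTAA. Replace T with U for the mRNA.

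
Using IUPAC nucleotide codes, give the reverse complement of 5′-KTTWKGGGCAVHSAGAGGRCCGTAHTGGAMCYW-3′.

5'-WRGKTCCADTACGGYCCTCTSDBTGCCCMWAAM-3'

Standard pairs A↔T, G↔C; ambiguity codes pair R↔Y, M↔K, W↔W, S↔S, H↔D, V↔B. Complement (MAAWMCCCGTBDSTCTCCYGGCATDACCTKGRW), then reverse for 5'→3'.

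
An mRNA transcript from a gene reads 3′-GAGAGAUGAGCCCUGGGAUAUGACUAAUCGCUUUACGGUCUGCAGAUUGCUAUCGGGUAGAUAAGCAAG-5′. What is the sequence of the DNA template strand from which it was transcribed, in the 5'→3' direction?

5'-CTCTCTACTCGGGACCCTATACTGATTAGCGAAATGCCAGACGTCTAACGATAGCCCATCTATTCGTTC-3'

Written 5'→3' the mRNA is GAACGAAUAGAUGGGCUAUCGUUAGACGUCUGGCAUUUCGCUAAUCAGUAUAGGGUCCCGAGUAGAGAG, so the coding DNA strand is GAACGAATAGATGGGCTATCGTTAGACGTCTGGCATTTCGCTAATCAGTATAGGGTCCCGAGTAGAGAG. The template is its reverse complement.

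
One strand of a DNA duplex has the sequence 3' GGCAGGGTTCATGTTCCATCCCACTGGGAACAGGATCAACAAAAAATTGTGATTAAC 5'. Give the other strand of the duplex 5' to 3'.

5'-CCGTCCCAAGTACAAGGTAGGGTGACCCTTGTCCTAGTTGTTTTTTAACACTAATTG-3'

The strand is given 3'→5', so its complement runs 5'→3' in the same left-to-right order: pair each base A↔T, G↔C.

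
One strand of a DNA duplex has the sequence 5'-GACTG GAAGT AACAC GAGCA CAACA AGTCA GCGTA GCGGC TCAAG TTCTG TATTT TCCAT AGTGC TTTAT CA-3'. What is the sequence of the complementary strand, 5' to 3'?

The complement of GACTGGAAGTAACACGAGCACAACAAGTCAGCGTAGCGGCTCAAGTTCTGTATTTTCCATAGTGCTTTATCA is CTGACCTTCATTGTGCTCGTGTTGTTCAGTCGCATCGCCGAGTTCAAGACATAAAAGGTATCACGAAATAGT (A↔T, G↔C). DNA strands are antiparallel, so the complementary strand runs 3'→5'; reversing gives the 5'→3' form.

5′-TGATAAAGCACTATGGAAAATACAGAACTTGAGCCGCTACGCTGACTTGTTGTGCTCGTGTTACTTCCAGTC-3′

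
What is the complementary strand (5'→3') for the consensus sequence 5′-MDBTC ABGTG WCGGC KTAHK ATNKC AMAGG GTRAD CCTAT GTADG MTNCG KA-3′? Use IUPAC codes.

5′-TMCGNAKCHTACATAGGHTYACCCTKTGMNATMDTAMGCCGWCACVTGAVHK-3′

Standard pairs A↔T, G↔C; ambiguity codes pair R↔Y, M↔K, W↔W, B↔V, D↔H, N↔N. Complement (KHVAGTVCACWGCCGMATDMTANMGTKTCCCAYTHGGATACATHCKANGCMT), then reverse for 5'→3'.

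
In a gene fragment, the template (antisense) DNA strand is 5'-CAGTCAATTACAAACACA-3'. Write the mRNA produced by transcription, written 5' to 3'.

The mRNA has the sequence of the coding strand (reverse complement of the template) with T→U. Reverse complement of CAGTCAATTACAAACACA is TGTGTTTGTAATTGACTG; then T→U.

5'-UGUGUUUGUAAUUGACUG-3'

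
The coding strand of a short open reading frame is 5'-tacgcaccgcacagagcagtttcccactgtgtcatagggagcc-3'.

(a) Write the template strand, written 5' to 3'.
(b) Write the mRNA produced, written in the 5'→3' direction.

(a) 5'-GGCTCCCTATGACACAGTGGGAAACTGCTCTGTGCGGTGCGTA-3'
(b) 5'-UACGCACCGCACAGAGCAGUUUCCCACUGUGUCAUAGGGAGCC-3'

(a) The template strand is the reverse complement of the coding strand: complement ATGCGTGGCGTGTCTCGTCAAAGGGTGACACAGTATCCCTCGG, then reverse.
(b) mRNA matches the coding strand with T→U.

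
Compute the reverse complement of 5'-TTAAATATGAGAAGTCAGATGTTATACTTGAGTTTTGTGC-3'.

5'-GCACAAAACTCAAGTATAACATCTGACTTCTCATATTTAA-3'

Complement each base (A↔T, G↔C): AATTTATACTCTTCAGTCTACAATATGAACTCAAAACACG. Then reverse.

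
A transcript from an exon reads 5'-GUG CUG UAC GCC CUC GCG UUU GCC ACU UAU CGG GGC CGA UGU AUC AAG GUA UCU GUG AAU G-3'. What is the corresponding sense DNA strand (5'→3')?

The coding DNA strand has the same 5'→3' sequence as the mRNA with U replaced by T.

5'-GTGCTGTACGCCCTCGCGTTTGCCACTTATCGGGGCCGATGTATCAAGGTATCTGTGAATG-3'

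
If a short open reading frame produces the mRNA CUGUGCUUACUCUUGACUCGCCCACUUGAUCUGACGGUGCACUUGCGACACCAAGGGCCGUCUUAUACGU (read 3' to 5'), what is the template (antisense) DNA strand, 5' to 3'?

5'-GACACGAATGAGAACTGAGCGGGTGAACTAGACTGCCACGTGAACGCTGTGGTTCCCGGCAGAATATGCA-3'

Written 5'→3' the mRNA is UGCAUAUUCUGCCGGGAACCACAGCGUUCACGUGGCAGUCUAGUUCACCCGCUCAGUUCUCAUUCGUGUC, so the coding DNA strand is TGCATATTCTGCCGGGAACCACAGCGTTCACGTGGCAGTCTAGTTCACCCGCTCAGTTCTCATTCGTGTC. The template is its reverse complement.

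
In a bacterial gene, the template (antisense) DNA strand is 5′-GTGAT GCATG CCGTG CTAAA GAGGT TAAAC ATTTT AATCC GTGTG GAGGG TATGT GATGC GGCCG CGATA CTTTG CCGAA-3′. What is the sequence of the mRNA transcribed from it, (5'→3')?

5'-UUCGGCAAAGUAUCGCGGCCGCAUCACAUACCCUCCACACGGAUUAAAAUGUUUAACCUCUUUAGCACGGCAUGCAUCAC-3'

RNA polymerase reads the template 3'→5' and synthesizes mRNA 5'→3' by base-pairing (A→U, T→A, G↔C). The complement of the template is CACTACGTACGGCACGATTTCTCCAATTTGTAAAATTAGGCACACCTCCCATACACTACGCCGGCGCTATGAAACGGCTT; antiparallel, so 5'→3' the coding strand is TTCGGCAAAGTATCGCGGCCGCATCACATACCCTCCACACGGATTAAAATGTTTAACCTCTTTAGCACGGCATGCATCAC. Replace T with U for the mRNA.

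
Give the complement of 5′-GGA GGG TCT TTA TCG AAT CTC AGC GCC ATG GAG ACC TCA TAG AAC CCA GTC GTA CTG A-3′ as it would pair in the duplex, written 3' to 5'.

3'-CCTCCCAGAAATAGCTTAGAGTCGCGGTACCTCTGGAGTATCTTGGGTCAGCATGACT-5'

Base-pairing A↔T, G↔C gives the complement. The complementary strand is antiparallel, so paired with a 5'→3' strand it runs 3'→5'.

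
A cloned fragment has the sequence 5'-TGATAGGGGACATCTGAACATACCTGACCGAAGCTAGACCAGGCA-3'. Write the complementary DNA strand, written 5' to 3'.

5'-TGCCTGGTCTAGCTTCGGTCAGGTATGTTCAGATGTCCCCTATCA-3'

The complement of TGATAGGGGACATCTGAACATACCTGACCGAAGCTAGACCAGGCA is ACTATCCCCTGTAGACTTGTATGGACTGGCTTCGATCTGGTCCGT (A↔T, G↔C). DNA strands are antiparallel, so the complementary strand runs 3'→5'; reversing gives the 5'→3' form.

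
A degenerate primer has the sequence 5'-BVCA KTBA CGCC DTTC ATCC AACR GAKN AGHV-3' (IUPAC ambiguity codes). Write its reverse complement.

Standard pairs A↔T, G↔C; ambiguity codes pair R↔Y, K↔M, B↔V, D↔H, N↔N. Complement (VBGTMAVTGCGGHAAGTAGGTTGYCTMNTCDB), then reverse for 5'→3'.

5'-BDCTNMTCYGTTGGATGAAHGGCGTVAMTGBV-3'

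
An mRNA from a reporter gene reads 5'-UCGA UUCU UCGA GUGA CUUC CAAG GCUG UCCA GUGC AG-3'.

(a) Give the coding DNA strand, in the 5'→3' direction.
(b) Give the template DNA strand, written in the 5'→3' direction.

(a) 5′-TCGATTCTTCGAGTGACTTCCAAGGCTGTCCAGTGCAG-3′
(b) 5'-CTGCACTGGACAGCCTTGGAAGTCACTCGAAGAATCGA-3'

(a) The coding strand matches the mRNA with U→T.
(b) The template strand is the reverse complement of the coding strand.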